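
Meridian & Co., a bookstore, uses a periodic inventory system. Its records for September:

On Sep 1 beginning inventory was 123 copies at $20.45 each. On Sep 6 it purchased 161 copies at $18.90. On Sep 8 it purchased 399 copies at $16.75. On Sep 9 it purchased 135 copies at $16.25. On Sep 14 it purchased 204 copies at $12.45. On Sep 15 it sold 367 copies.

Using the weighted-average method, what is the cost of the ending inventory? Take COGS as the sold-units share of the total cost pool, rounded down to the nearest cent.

Ending inventory = $10,879.32

Sep 15, sell 367: 367/1022 × $16,975.05 → $6,095.73
Ending inventory (cost pool remaining) = $10,879.32
Check: goods available $16,975.05 = COGS $6,095.73 + ending $10,879.32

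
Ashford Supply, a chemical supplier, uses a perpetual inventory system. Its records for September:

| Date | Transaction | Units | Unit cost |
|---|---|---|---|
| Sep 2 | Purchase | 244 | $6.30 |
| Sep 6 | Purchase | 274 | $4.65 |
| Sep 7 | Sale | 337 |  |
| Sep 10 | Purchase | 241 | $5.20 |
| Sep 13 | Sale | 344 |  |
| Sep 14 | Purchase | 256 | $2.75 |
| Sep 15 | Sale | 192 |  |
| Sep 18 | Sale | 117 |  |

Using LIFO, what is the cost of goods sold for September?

Sep 7, 337 sold [LIFO — newest first]: 274 @ $4.65 + 63 @ $6.30 = $1,671.00
Sep 13, 344 sold [LIFO — newest first]: 241 @ $5.20 + 103 @ $6.30 = $1,902.10
Sep 15, 192 sold [LIFO — newest first]: 192 @ $2.75 = $528.00
Sep 18, 117 sold [LIFO — newest first]: 64 @ $2.75 + 53 @ $6.30 = $509.90
Total COGS = $1,671.00 + $1,902.10 + $528.00 + $509.90 = $4,611.00
Ending inventory: 25 @ $6.30 = $157.50
Check: goods available $4,768.50 = COGS $4,611.00 + ending $157.50

COGS = $4,611.00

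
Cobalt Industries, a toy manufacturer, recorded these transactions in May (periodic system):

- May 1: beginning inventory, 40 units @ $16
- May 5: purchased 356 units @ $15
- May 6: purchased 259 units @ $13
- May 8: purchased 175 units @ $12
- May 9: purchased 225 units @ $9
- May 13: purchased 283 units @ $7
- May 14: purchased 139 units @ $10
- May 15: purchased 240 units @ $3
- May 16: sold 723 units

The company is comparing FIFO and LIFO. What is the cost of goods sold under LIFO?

COGS = $4,640

FIFO COGS: 40 @ $16 + 356 @ $15 + 259 @ $13 + 68 @ $12 = $10,163
LIFO COGS: 240 @ $3 + 139 @ $10 + 283 @ $7 + 61 @ $9 = $4,640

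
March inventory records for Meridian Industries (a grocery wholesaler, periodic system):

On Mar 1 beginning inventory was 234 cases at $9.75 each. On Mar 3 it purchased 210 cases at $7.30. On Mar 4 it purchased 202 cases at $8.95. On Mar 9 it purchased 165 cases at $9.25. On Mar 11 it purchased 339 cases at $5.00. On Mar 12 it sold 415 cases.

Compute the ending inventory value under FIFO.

Ending inventory = $5,240.85

Mar 12, 415 sold [FIFO — oldest first]: 234 @ $9.75 + 181 @ $7.30 = $3,602.80
Ending inventory: 29 @ $7.30 + 202 @ $8.95 + 165 @ $9.25 + 339 @ $5.00 = $5,240.85
Check: goods available $8,843.65 = COGS $3,602.80 + ending $5,240.85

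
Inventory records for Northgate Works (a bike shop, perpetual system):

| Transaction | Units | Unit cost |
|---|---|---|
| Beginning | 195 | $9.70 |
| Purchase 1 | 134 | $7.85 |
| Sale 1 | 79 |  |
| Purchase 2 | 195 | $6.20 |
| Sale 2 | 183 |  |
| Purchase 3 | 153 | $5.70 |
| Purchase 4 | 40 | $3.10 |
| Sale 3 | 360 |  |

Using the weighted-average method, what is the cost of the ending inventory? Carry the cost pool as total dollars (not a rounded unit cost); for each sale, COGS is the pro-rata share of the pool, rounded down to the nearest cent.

Ending inventory = $631.55

After Beginning: 195 on hand, pool $1,891.50 (≈ $9.7000 each)
After Purchase 1: 329 on hand, pool $2,943.40 (≈ $8.9465 each)
Sale 1, sell 79: 79/329 × $2,943.40 → $706.77
After Purchase 2: 445 on hand, pool $3,445.63 (≈ $7.7430 each)
Sale 2, sell 183: 183/445 × $3,445.63 → $1,416.96
After Purchase 3: 415 on hand, pool $2,900.77 (≈ $6.9898 each)
After Purchase 4: 455 on hand, pool $3,024.77 (≈ $6.6478 each)
Sale 3, sell 360: 360/455 × $3,024.77 → $2,393.22
Total COGS = $706.77 + $1,416.96 + $2,393.22 = $4,516.95
Ending inventory (cost pool remaining) = $631.55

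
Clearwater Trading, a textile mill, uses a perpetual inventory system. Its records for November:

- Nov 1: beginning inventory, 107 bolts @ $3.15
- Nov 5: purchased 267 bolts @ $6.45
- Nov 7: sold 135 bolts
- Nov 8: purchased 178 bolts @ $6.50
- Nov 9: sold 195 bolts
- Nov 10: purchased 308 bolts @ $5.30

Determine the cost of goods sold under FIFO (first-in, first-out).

Nov 7, 135 sold [FIFO — oldest first]: 107 @ $3.15 + 28 @ $6.45 = $517.65
Nov 9, 195 sold [FIFO — oldest first]: 195 @ $6.45 = $1,257.75
Total COGS = $517.65 + $1,257.75 = $1,775.40
Ending inventory: 44 @ $6.45 + 178 @ $6.50 + 308 @ $5.30 = $3,073.20
Check: goods available $4,848.60 = COGS $1,775.40 + ending $3,073.20

COGS = $1,775.40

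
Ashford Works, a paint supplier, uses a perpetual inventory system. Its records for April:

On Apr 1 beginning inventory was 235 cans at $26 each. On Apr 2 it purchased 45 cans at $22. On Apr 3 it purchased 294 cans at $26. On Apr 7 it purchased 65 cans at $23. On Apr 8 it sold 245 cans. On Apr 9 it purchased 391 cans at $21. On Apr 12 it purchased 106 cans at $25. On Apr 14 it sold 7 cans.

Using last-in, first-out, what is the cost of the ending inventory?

Apr 8, 245 sold [LIFO — newest first]: 65 @ $23 + 180 @ $26 = $6,175
Apr 14, 7 sold [LIFO — newest first]: 7 @ $25 = $175
Total COGS = $6,175 + $175 = $6,350
Ending inventory: 235 @ $26 + 45 @ $22 + 114 @ $26 + 391 @ $21 + 99 @ $25 = $20,750
Check: goods available $27,100 = COGS $6,350 + ending $20,750

Ending inventory = $20,750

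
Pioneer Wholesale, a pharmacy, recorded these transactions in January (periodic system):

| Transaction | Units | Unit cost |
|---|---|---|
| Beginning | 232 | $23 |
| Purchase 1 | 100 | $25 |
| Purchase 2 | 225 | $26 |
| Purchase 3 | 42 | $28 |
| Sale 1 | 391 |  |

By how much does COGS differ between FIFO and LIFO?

FIFO COGS: 232 @ $23 + 100 @ $25 + 59 @ $26 = $9,370
LIFO COGS: 42 @ $28 + 225 @ $26 + 100 @ $25 + 24 @ $23 = $10,078
Difference = |$9,370 − $10,078| = $708

$708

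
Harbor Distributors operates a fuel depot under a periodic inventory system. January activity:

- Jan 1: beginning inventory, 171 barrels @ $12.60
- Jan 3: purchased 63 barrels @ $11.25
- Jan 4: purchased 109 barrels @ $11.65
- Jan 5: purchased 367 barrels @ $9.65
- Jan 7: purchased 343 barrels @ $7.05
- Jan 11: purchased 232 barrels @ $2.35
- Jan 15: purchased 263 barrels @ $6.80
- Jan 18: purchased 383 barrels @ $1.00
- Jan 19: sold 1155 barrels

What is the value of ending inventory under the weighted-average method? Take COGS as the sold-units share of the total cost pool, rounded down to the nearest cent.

Ending inventory = $5,147.69

Jan 19, sell 1155: 1155/1931 × $12,809.50 → $7,661.81
Ending inventory (cost pool remaining) = $5,147.69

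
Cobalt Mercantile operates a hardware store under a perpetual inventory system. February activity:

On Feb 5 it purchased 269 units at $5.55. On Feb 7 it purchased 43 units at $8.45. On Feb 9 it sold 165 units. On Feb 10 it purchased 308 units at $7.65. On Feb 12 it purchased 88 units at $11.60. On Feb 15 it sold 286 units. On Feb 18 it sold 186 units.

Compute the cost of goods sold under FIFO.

COGS = $4,409.70

Feb 9, 165 sold [FIFO — oldest first]: 165 @ $5.55 = $915.75
Feb 15, 286 sold [FIFO — oldest first]: 104 @ $5.55 + 43 @ $8.45 + 139 @ $7.65 = $2,003.90
Feb 18, 186 sold [FIFO — oldest first]: 169 @ $7.65 + 17 @ $11.60 = $1,490.05
Total COGS = $915.75 + $2,003.90 + $1,490.05 = $4,409.70
Ending inventory: 71 @ $11.60 = $823.60
Check: goods available $5,233.30 = COGS $4,409.70 + ending $823.60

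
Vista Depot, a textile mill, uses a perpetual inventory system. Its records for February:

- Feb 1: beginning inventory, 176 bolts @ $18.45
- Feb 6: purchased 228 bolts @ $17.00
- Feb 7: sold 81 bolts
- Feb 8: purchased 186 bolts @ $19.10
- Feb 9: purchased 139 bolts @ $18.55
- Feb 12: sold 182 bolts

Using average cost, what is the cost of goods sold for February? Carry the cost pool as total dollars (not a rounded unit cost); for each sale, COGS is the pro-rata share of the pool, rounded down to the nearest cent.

COGS = $4,749.68

After Feb 1: 176 on hand, pool $3,247.20 (≈ $18.4500 each)
After Feb 6: 404 on hand, pool $7,123.20 (≈ $17.6317 each)
Feb 7, sell 81: 81/404 × $7,123.20 → $1,428.16
After Feb 8: 509 on hand, pool $9,247.64 (≈ $18.1683 each)
After Feb 9: 648 on hand, pool $11,826.09 (≈ $18.2501 each)
Feb 12, sell 182: 182/648 × $11,826.09 → $3,321.52
Total COGS = $1,428.16 + $3,321.52 = $4,749.68
Ending inventory (cost pool remaining) = $8,504.57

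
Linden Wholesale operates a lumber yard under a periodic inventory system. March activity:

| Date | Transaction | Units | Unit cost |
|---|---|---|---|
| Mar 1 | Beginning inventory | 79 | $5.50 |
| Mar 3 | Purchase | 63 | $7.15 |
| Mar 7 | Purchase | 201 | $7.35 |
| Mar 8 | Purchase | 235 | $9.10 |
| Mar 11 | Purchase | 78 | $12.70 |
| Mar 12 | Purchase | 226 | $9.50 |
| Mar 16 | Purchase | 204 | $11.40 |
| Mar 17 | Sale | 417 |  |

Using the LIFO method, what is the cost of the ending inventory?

Mar 17, 417 sold [LIFO — newest first]: 204 @ $11.40 + 213 @ $9.50 = $4,349.10
Ending inventory: 79 @ $5.50 + 63 @ $7.15 + 201 @ $7.35 + 235 @ $9.10 + 78 @ $12.70 + 13 @ $9.50 = $5,614.90

Ending inventory = $5,614.90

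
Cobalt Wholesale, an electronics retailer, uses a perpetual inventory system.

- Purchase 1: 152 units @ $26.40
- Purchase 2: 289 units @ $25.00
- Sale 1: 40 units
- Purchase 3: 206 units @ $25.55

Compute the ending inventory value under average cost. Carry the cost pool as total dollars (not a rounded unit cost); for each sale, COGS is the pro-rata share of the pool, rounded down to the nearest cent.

Ending inventory = $15,481.80

After Purchase 1: 152 on hand, pool $4,012.80 (≈ $26.4000 each)
After Purchase 2: 441 on hand, pool $11,237.80 (≈ $25.4825 each)
Sale 1, sell 40: 40/441 × $11,237.80 → $1,019.30
After Purchase 3: 607 on hand, pool $15,481.80 (≈ $25.5054 each)
Ending inventory (cost pool remaining) = $15,481.80
Check: goods available $16,501.10 = COGS $1,019.30 + ending $15,481.80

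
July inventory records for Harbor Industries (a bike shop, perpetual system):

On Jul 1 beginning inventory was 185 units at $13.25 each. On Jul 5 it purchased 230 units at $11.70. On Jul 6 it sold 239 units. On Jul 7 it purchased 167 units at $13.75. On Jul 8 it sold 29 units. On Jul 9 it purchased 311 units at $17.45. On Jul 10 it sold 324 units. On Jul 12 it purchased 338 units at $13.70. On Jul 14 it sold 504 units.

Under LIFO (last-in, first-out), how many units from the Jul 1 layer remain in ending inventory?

Jul 6, 239 sold [LIFO — newest first]: 230 @ $11.70 + 9 @ $13.25 = $2,810.25
Jul 8, 29 sold [LIFO — newest first]: 29 @ $13.75 = $398.75
Jul 10, 324 sold [LIFO — newest first]: 311 @ $17.45 + 13 @ $13.75 = $5,605.70
Jul 14, 504 sold [LIFO — newest first]: 338 @ $13.70 + 125 @ $13.75 + 41 @ $13.25 = $6,892.60
Total COGS = $2,810.25 + $398.75 + $5,605.70 + $6,892.60 = $15,707.30
Ending inventory: 135 @ $13.25 = $1,788.75
Check: goods available $17,496.05 = COGS $15,707.30 + ending $1,788.75

135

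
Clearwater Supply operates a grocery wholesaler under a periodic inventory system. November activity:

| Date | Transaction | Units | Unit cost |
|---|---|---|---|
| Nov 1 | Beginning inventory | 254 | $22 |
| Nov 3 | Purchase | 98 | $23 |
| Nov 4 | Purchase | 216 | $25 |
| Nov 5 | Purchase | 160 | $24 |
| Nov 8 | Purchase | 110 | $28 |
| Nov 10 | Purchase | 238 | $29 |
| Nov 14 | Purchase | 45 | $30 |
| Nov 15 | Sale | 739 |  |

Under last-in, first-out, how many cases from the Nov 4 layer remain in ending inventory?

Nov 15, 739 sold [LIFO — newest first]: 45 @ $30 + 238 @ $29 + 110 @ $28 + 160 @ $24 + 186 @ $25 = $19,822
Ending inventory: 254 @ $22 + 98 @ $23 + 30 @ $25 = $8,592

30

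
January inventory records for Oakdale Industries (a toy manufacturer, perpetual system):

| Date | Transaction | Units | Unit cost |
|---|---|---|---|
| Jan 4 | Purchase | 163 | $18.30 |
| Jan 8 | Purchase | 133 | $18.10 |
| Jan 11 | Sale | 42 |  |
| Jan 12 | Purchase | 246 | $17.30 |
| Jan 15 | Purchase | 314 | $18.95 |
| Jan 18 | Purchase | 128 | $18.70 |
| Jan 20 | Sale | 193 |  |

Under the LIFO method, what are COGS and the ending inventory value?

COGS = $4,385.55; ending inventory = $13,604.35

Jan 11, 42 sold [LIFO — newest first]: 42 @ $18.10 = $760.20
Jan 20, 193 sold [LIFO — newest first]: 128 @ $18.70 + 65 @ $18.95 = $3,625.35
Total COGS = $760.20 + $3,625.35 = $4,385.55
Ending inventory: 163 @ $18.30 + 91 @ $18.10 + 246 @ $17.30 + 249 @ $18.95 = $13,604.35
Check: goods available $17,989.90 = COGS $4,385.55 + ending $13,604.35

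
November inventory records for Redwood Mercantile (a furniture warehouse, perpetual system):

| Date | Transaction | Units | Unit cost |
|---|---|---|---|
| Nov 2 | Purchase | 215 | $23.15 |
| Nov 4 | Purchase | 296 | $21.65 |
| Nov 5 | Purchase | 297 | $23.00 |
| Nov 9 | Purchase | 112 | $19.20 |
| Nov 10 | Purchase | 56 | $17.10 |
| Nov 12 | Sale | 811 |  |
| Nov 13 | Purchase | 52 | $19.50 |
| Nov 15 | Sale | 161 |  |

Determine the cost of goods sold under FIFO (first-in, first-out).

COGS = $21,256.25

Nov 12, 811 sold [FIFO — oldest first]: 215 @ $23.15 + 296 @ $21.65 + 297 @ $23.00 + 3 @ $19.20 = $18,274.25
Nov 15, 161 sold [FIFO — oldest first]: 109 @ $19.20 + 52 @ $17.10 = $2,982.00
Total COGS = $18,274.25 + $2,982.00 = $21,256.25
Ending inventory: 4 @ $17.10 + 52 @ $19.50 = $1,082.40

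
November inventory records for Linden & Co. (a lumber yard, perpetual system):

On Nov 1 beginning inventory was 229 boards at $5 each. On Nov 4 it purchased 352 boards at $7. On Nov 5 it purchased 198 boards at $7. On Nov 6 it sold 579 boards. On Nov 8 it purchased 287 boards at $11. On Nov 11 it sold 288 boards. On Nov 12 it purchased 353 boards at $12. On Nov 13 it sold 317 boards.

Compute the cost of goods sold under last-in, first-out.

Nov 6, 579 sold [LIFO — newest first]: 198 @ $7 + 352 @ $7 + 29 @ $5 = $3,995
Nov 11, 288 sold [LIFO — newest first]: 287 @ $11 + 1 @ $5 = $3,162
Nov 13, 317 sold [LIFO — newest first]: 317 @ $12 = $3,804
Total COGS = $3,995 + $3,162 + $3,804 = $10,961
Ending inventory: 199 @ $5 + 36 @ $12 = $1,427
Check: goods available $12,388 = COGS $10,961 + ending $1,427

COGS = $10,961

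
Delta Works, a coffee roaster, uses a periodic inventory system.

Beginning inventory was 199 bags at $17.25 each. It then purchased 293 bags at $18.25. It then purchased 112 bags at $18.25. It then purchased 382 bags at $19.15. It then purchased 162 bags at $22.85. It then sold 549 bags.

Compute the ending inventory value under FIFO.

Ending inventory = $12,020.75

Sale 1 (549) [FIFO — oldest first]: 199 @ $17.25 + 293 @ $18.25 + 57 @ $18.25 = $9,820.25
Ending inventory: 55 @ $18.25 + 382 @ $19.15 + 162 @ $22.85 = $12,020.75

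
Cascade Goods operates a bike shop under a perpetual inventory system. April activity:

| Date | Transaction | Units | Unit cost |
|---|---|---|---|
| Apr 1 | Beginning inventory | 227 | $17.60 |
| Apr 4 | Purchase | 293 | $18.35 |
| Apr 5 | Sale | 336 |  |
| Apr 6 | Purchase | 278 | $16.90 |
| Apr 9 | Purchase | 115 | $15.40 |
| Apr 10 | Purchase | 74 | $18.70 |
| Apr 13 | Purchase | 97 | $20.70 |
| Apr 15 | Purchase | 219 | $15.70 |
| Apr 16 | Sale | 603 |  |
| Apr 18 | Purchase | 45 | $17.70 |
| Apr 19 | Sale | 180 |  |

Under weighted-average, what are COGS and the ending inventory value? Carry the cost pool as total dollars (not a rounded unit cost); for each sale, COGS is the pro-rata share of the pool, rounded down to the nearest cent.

COGS = $19,519.64; ending inventory = $3,947.81

After Apr 1: 227 on hand, pool $3,995.20 (≈ $17.6000 each)
After Apr 4: 520 on hand, pool $9,371.75 (≈ $18.0226 each)
Apr 5, sell 336: 336/520 × $9,371.75 → $6,055.59
After Apr 6: 462 on hand, pool $8,014.36 (≈ $17.3471 each)
After Apr 9: 577 on hand, pool $9,785.36 (≈ $16.9590 each)
After Apr 10: 651 on hand, pool $11,169.16 (≈ $17.1569 each)
After Apr 13: 748 on hand, pool $13,177.06 (≈ $17.6164 each)
After Apr 15: 967 on hand, pool $16,615.36 (≈ $17.1824 each)
Apr 16, sell 603: 603/967 × $16,615.36 → $10,360.97
After Apr 18: 409 on hand, pool $7,050.89 (≈ $17.2393 each)
Apr 19, sell 180: 180/409 × $7,050.89 → $3,103.08
Total COGS = $6,055.59 + $10,360.97 + $3,103.08 = $19,519.64
Ending inventory (cost pool remaining) = $3,947.81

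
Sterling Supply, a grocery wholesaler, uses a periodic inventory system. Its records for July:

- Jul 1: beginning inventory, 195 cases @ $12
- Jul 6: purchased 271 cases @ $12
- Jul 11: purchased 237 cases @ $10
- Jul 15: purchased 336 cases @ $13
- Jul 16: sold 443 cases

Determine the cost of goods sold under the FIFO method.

COGS = $5,316

Jul 16, 443 sold [FIFO — oldest first]: 195 @ $12 + 248 @ $12 = $5,316
Ending inventory: 23 @ $12 + 237 @ $10 + 336 @ $13 = $7,014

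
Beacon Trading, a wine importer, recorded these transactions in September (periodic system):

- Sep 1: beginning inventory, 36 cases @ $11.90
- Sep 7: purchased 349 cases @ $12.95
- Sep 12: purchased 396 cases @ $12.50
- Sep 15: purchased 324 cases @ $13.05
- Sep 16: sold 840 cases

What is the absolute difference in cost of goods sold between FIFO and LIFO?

$64.30

FIFO COGS: 36 @ $11.90 + 349 @ $12.95 + 396 @ $12.50 + 59 @ $13.05 = $10,667.90
LIFO COGS: 324 @ $13.05 + 396 @ $12.50 + 120 @ $12.95 = $10,732.20
Difference = |$10,667.90 − $10,732.20| = $64.30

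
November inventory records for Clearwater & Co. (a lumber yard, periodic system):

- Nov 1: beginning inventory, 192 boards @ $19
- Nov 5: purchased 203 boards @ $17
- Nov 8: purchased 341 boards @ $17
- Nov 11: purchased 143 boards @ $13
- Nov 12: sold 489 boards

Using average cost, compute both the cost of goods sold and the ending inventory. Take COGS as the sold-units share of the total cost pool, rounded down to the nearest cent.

Nov 12, sell 489: 489/879 × $14,755.00 → $8,208.41
Ending inventory (cost pool remaining) = $6,546.59
Check: goods available $14,755.00 = COGS $8,208.41 + ending $6,546.59

COGS = $8,208.41; ending inventory = $6,546.59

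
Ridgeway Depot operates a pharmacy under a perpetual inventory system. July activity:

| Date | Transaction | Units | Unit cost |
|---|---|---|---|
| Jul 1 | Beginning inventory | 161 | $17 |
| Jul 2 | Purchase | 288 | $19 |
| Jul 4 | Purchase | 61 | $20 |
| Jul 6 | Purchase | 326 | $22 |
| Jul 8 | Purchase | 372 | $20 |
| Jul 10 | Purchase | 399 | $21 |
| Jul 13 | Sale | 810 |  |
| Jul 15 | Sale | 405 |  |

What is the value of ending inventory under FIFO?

Ending inventory = $8,232

Jul 13, 810 sold [FIFO — oldest first]: 161 @ $17 + 288 @ $19 + 61 @ $20 + 300 @ $22 = $16,029
Jul 15, 405 sold [FIFO — oldest first]: 26 @ $22 + 372 @ $20 + 7 @ $21 = $8,159
Total COGS = $16,029 + $8,159 = $24,188
Ending inventory: 392 @ $21 = $8,232
Check: goods available $32,420 = COGS $24,188 + ending $8,232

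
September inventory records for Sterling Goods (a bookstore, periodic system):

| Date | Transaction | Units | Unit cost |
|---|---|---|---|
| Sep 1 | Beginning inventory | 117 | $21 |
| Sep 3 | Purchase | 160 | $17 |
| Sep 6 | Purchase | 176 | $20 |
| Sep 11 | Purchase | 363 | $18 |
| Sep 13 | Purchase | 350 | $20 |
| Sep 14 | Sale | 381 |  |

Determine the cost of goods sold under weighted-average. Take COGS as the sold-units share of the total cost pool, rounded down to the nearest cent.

COGS = $7,264.16

Sep 14, sell 381: 381/1166 × $22,231.00 → $7,264.16
Ending inventory (cost pool remaining) = $14,966.84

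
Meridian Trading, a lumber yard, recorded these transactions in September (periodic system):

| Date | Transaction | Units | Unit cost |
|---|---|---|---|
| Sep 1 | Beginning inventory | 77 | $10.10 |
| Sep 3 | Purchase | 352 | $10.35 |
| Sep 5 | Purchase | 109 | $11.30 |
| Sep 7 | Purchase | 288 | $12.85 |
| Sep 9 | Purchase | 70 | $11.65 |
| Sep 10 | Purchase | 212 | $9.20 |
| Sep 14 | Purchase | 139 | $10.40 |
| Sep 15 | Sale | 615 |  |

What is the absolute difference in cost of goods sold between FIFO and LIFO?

FIFO COGS: 77 @ $10.10 + 352 @ $10.35 + 109 @ $11.30 + 77 @ $12.85 = $6,642.05
LIFO COGS: 139 @ $10.40 + 212 @ $9.20 + 70 @ $11.65 + 194 @ $12.85 = $6,704.40
Difference = |$6,642.05 − $6,704.40| = $62.35

$62.35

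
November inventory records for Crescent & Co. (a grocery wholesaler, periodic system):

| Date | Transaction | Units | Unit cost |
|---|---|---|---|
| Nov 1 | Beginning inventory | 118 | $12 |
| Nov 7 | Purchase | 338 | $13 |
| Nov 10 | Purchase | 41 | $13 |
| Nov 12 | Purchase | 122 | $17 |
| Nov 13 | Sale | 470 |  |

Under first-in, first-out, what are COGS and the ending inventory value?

COGS = $5,992; ending inventory = $2,425

Nov 13, 470 sold [FIFO — oldest first]: 118 @ $12 + 338 @ $13 + 14 @ $13 = $5,992
Ending inventory: 27 @ $13 + 122 @ $17 = $2,425
Check: goods available $8,417 = COGS $5,992 + ending $2,425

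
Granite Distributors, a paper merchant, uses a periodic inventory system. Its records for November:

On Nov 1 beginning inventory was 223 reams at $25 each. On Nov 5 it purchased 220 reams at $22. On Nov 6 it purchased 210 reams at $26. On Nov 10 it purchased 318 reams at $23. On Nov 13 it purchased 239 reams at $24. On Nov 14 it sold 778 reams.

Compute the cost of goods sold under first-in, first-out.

COGS = $18,750

Nov 14, 778 sold [FIFO — oldest first]: 223 @ $25 + 220 @ $22 + 210 @ $26 + 125 @ $23 = $18,750
Ending inventory: 193 @ $23 + 239 @ $24 = $10,175
Check: goods available $28,925 = COGS $18,750 + ending $10,175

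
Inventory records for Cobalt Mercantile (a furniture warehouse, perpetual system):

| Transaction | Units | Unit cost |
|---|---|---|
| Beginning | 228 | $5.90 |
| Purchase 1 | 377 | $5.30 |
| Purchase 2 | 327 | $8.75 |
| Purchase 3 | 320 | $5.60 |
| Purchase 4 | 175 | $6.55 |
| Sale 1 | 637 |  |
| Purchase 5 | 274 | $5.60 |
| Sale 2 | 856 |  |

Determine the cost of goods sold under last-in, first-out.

Sale 1 (637) [LIFO — newest first]: 175 @ $6.55 + 320 @ $5.60 + 142 @ $8.75 = $4,180.75
Sale 2 (856) [LIFO — newest first]: 274 @ $5.60 + 185 @ $8.75 + 377 @ $5.30 + 20 @ $5.90 = $5,269.25
Total COGS = $4,180.75 + $5,269.25 = $9,450.00
Ending inventory: 208 @ $5.90 = $1,227.20

COGS = $9,450.00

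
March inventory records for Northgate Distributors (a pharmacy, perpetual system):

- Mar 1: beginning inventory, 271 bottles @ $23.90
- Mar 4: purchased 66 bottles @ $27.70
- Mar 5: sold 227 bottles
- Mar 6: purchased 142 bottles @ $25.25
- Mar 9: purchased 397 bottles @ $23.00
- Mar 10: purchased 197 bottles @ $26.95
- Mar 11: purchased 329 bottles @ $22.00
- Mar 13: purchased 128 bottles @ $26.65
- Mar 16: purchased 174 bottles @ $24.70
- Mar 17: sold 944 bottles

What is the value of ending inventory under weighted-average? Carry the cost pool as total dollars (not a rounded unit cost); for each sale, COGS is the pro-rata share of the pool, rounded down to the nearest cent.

After Mar 1: 271 on hand, pool $6,476.90 (≈ $23.9000 each)
After Mar 4: 337 on hand, pool $8,305.10 (≈ $24.6442 each)
Mar 5, sell 227: 227/337 × $8,305.10 → $5,594.23
After Mar 6: 252 on hand, pool $6,296.37 (≈ $24.9856 each)
After Mar 9: 649 on hand, pool $15,427.37 (≈ $23.7710 each)
After Mar 10: 846 on hand, pool $20,736.52 (≈ $24.5113 each)
After Mar 11: 1175 on hand, pool $27,974.52 (≈ $23.8081 each)
After Mar 13: 1303 on hand, pool $31,385.72 (≈ $24.0873 each)
After Mar 16: 1477 on hand, pool $35,683.52 (≈ $24.1595 each)
Mar 17, sell 944: 944/1477 × $35,683.52 → $22,806.52
Total COGS = $5,594.23 + $22,806.52 = $28,400.75
Ending inventory (cost pool remaining) = $12,877.00
Check: goods available $41,277.75 = COGS $28,400.75 + ending $12,877.00

Ending inventory = $12,877.00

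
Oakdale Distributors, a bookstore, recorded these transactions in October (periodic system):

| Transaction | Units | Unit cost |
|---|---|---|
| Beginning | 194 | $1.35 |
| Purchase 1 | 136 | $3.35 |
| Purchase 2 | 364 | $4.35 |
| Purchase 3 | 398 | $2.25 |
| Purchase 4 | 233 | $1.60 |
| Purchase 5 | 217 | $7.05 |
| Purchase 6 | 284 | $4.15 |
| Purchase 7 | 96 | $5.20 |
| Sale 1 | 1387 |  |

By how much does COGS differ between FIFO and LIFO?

$1,161.30

FIFO COGS: 194 @ $1.35 + 136 @ $3.35 + 364 @ $4.35 + 398 @ $2.25 + 233 @ $1.60 + 62 @ $7.05 = $4,006.30
LIFO COGS: 96 @ $5.20 + 284 @ $4.15 + 217 @ $7.05 + 233 @ $1.60 + 398 @ $2.25 + 159 @ $4.35 = $5,167.60
Difference = |$4,006.30 − $5,167.60| = $1,161.30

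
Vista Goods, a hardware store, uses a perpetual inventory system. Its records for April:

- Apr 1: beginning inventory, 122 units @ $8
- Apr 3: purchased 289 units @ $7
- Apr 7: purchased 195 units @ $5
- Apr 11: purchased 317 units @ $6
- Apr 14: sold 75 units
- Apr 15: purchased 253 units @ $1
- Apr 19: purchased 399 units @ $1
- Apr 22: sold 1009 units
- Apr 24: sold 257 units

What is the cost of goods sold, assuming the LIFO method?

Apr 14, 75 sold [LIFO — newest first]: 75 @ $6 = $450
Apr 22, 1009 sold [LIFO — newest first]: 399 @ $1 + 253 @ $1 + 242 @ $6 + 115 @ $5 = $2,679
Apr 24, 257 sold [LIFO — newest first]: 80 @ $5 + 177 @ $7 = $1,639
Total COGS = $450 + $2,679 + $1,639 = $4,768
Ending inventory: 122 @ $8 + 112 @ $7 = $1,760

COGS = $4,768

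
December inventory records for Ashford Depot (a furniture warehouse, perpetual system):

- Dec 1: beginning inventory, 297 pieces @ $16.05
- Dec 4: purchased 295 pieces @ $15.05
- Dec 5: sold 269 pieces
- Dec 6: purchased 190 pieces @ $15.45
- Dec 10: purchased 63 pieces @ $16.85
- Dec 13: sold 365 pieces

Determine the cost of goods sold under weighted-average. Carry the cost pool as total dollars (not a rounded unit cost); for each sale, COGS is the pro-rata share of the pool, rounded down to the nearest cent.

After Dec 1: 297 on hand, pool $4,766.85 (≈ $16.0500 each)
After Dec 4: 592 on hand, pool $9,206.60 (≈ $15.5517 each)
Dec 5, sell 269: 269/592 × $9,206.60 → $4,183.40
After Dec 6: 513 on hand, pool $7,958.70 (≈ $15.5140 each)
After Dec 10: 576 on hand, pool $9,020.25 (≈ $15.6602 each)
Dec 13, sell 365: 365/576 × $9,020.25 → $5,715.95
Total COGS = $4,183.40 + $5,715.95 = $9,899.35
Ending inventory (cost pool remaining) = $3,304.30

COGS = $9,899.35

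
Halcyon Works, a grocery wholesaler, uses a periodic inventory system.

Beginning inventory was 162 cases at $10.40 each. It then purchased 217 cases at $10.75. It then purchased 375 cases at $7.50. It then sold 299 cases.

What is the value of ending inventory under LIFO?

Ending inventory = $4,587.55

Sale 1 (299) [LIFO — newest first]: 299 @ $7.50 = $2,242.50
Ending inventory: 162 @ $10.40 + 217 @ $10.75 + 76 @ $7.50 = $4,587.55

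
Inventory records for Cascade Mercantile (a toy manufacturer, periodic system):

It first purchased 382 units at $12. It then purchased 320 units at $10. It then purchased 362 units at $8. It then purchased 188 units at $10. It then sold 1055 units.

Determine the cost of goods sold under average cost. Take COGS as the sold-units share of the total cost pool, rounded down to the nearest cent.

COGS = $10,583.70

Sale 1, sell 1055: 1055/1252 × $12,560.00 → $10,583.70
Ending inventory (cost pool remaining) = $1,976.30
Check: goods available $12,560.00 = COGS $10,583.70 + ending $1,976.30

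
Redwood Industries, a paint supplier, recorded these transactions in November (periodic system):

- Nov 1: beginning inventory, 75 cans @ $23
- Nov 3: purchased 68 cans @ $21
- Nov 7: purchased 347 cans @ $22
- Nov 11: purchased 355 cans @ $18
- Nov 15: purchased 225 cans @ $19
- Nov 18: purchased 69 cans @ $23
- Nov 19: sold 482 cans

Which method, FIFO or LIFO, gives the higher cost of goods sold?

FIFO COGS: 75 @ $23 + 68 @ $21 + 339 @ $22 = $10,611
LIFO COGS: 69 @ $23 + 225 @ $19 + 188 @ $18 = $9,246

FIFO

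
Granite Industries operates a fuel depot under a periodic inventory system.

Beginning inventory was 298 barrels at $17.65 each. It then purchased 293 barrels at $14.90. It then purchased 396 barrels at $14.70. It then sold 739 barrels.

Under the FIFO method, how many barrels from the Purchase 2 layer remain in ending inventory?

Sale 1 (739) [FIFO — oldest first]: 298 @ $17.65 + 293 @ $14.90 + 148 @ $14.70 = $11,801.00
Ending inventory: 248 @ $14.70 = $3,645.60
Check: goods available $15,446.60 = COGS $11,801.00 + ending $3,645.60

248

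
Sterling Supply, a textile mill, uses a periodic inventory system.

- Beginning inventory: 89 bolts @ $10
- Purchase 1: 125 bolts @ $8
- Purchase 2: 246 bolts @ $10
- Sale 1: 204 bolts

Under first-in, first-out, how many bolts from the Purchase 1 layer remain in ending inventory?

10

Sale 1 (204) [FIFO — oldest first]: 89 @ $10 + 115 @ $8 = $1,810
Ending inventory: 10 @ $8 + 246 @ $10 = $2,540
Check: goods available $4,350 = COGS $1,810 + ending $2,540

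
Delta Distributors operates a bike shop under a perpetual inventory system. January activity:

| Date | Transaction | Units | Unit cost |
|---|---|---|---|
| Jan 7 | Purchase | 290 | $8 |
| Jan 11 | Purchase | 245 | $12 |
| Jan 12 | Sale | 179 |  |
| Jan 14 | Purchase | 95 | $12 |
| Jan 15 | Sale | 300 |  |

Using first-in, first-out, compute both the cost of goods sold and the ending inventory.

Jan 12, 179 sold [FIFO — oldest first]: 179 @ $8 = $1,432
Jan 15, 300 sold [FIFO — oldest first]: 111 @ $8 + 189 @ $12 = $3,156
Total COGS = $1,432 + $3,156 = $4,588
Ending inventory: 56 @ $12 + 95 @ $12 = $1,812

COGS = $4,588; ending inventory = $1,812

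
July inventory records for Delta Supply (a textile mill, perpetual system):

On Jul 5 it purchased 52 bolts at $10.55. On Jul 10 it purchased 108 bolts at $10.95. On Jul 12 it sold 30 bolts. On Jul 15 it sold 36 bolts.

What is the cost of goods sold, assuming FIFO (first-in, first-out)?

Jul 12, 30 sold [FIFO — oldest first]: 30 @ $10.55 = $316.50
Jul 15, 36 sold [FIFO — oldest first]: 22 @ $10.55 + 14 @ $10.95 = $385.40
Total COGS = $316.50 + $385.40 = $701.90
Ending inventory: 94 @ $10.95 = $1,029.30
Check: goods available $1,731.20 = COGS $701.90 + ending $1,029.30

COGS = $701.90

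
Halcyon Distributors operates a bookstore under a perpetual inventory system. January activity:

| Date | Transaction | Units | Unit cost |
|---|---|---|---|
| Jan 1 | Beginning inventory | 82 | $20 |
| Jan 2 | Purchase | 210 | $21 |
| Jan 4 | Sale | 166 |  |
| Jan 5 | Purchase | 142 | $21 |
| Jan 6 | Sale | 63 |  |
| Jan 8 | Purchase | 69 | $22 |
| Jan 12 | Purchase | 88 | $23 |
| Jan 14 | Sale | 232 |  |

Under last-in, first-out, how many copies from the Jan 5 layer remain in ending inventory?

Jan 4, 166 sold [LIFO — newest first]: 166 @ $21 = $3,486
Jan 6, 63 sold [LIFO — newest first]: 63 @ $21 = $1,323
Jan 14, 232 sold [LIFO — newest first]: 88 @ $23 + 69 @ $22 + 75 @ $21 = $5,117
Total COGS = $3,486 + $1,323 + $5,117 = $9,926
Ending inventory: 82 @ $20 + 44 @ $21 + 4 @ $21 = $2,648
Check: goods available $12,574 = COGS $9,926 + ending $2,648

4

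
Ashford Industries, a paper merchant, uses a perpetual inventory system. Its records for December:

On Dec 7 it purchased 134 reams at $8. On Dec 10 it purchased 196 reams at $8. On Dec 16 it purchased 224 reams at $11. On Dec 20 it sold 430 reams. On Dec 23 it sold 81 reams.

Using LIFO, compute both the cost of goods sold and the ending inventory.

COGS = $4,760; ending inventory = $344

Dec 20, 430 sold [LIFO — newest first]: 224 @ $11 + 196 @ $8 + 10 @ $8 = $4,112
Dec 23, 81 sold [LIFO — newest first]: 81 @ $8 = $648
Total COGS = $4,112 + $648 = $4,760
Ending inventory: 43 @ $8 = $344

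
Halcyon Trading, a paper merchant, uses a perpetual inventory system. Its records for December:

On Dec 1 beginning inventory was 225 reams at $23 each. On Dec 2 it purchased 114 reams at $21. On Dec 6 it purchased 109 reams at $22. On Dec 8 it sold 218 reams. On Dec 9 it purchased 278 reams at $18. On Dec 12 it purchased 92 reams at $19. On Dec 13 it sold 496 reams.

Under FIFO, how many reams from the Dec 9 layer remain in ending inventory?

Dec 8, 218 sold [FIFO — oldest first]: 218 @ $23 = $5,014
Dec 13, 496 sold [FIFO — oldest first]: 7 @ $23 + 114 @ $21 + 109 @ $22 + 266 @ $18 = $9,741
Total COGS = $5,014 + $9,741 = $14,755
Ending inventory: 12 @ $18 + 92 @ $19 = $1,964

12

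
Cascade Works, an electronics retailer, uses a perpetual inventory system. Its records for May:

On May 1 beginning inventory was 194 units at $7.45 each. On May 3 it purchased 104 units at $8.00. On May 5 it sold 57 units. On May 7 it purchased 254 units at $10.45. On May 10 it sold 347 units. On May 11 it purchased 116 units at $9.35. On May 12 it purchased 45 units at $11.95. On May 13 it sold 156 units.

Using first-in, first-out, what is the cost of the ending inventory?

Ending inventory = $1,547.55

May 5, 57 sold [FIFO — oldest first]: 57 @ $7.45 = $424.65
May 10, 347 sold [FIFO — oldest first]: 137 @ $7.45 + 104 @ $8.00 + 106 @ $10.45 = $2,960.35
May 13, 156 sold [FIFO — oldest first]: 148 @ $10.45 + 8 @ $9.35 = $1,621.40
Total COGS = $424.65 + $2,960.35 + $1,621.40 = $5,006.40
Ending inventory: 108 @ $9.35 + 45 @ $11.95 = $1,547.55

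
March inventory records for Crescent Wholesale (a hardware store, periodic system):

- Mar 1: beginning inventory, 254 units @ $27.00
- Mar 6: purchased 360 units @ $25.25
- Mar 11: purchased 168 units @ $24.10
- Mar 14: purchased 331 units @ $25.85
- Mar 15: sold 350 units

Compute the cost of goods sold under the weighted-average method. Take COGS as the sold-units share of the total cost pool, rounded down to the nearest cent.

COGS = $8,978.97

Mar 15, sell 350: 350/1113 × $28,553.15 → $8,978.97
Ending inventory (cost pool remaining) = $19,574.18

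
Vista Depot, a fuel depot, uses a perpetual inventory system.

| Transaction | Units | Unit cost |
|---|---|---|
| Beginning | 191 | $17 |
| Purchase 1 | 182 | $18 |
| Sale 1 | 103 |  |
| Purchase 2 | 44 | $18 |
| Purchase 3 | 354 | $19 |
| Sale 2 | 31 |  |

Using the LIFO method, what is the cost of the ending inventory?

Sale 1 (103) [LIFO — newest first]: 103 @ $18 = $1,854
Sale 2 (31) [LIFO — newest first]: 31 @ $19 = $589
Total COGS = $1,854 + $589 = $2,443
Ending inventory: 191 @ $17 + 79 @ $18 + 44 @ $18 + 323 @ $19 = $11,598
Check: goods available $14,041 = COGS $2,443 + ending $11,598

Ending inventory = $11,598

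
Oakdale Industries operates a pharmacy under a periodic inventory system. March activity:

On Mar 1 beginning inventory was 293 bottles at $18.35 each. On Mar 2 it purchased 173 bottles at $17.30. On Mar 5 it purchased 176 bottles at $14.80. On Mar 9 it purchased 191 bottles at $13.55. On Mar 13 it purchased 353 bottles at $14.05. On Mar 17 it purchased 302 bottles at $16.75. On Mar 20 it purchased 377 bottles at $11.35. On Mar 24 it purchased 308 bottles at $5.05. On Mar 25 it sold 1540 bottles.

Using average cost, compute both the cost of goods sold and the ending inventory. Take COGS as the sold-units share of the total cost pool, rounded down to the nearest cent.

Mar 25, sell 1540: 1540/2173 × $29,414.80 → $20,846.19
Ending inventory (cost pool remaining) = $8,568.61
Check: goods available $29,414.80 = COGS $20,846.19 + ending $8,568.61

COGS = $20,846.19; ending inventory = $8,568.61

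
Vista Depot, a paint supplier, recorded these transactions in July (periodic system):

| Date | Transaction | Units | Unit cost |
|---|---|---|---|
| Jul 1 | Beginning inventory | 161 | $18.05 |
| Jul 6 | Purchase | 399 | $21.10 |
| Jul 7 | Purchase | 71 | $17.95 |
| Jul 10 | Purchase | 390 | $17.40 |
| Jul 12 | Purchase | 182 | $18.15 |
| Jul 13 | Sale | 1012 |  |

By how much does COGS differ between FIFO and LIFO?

FIFO COGS: 161 @ $18.05 + 399 @ $21.10 + 71 @ $17.95 + 381 @ $17.40 = $19,228.80
LIFO COGS: 182 @ $18.15 + 390 @ $17.40 + 71 @ $17.95 + 369 @ $21.10 = $19,149.65
Difference = |$19,228.80 − $19,149.65| = $79.15

$79.15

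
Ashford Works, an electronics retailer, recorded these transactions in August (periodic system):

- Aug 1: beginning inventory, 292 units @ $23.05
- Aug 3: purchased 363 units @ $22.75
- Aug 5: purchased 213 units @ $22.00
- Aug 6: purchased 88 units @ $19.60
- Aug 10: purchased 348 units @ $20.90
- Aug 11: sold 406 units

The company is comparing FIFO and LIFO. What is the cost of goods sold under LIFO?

FIFO COGS: 292 @ $23.05 + 114 @ $22.75 = $9,324.10
LIFO COGS: 348 @ $20.90 + 58 @ $19.60 = $8,410.00

COGS = $8,410.00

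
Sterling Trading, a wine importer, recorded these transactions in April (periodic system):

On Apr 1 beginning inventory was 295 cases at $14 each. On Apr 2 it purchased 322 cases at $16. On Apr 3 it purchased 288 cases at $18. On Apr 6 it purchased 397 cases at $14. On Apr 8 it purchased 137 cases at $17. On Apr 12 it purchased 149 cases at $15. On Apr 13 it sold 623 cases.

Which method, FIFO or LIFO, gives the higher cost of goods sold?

FIFO

FIFO COGS: 295 @ $14 + 322 @ $16 + 6 @ $18 = $9,390
LIFO COGS: 149 @ $15 + 137 @ $17 + 337 @ $14 = $9,282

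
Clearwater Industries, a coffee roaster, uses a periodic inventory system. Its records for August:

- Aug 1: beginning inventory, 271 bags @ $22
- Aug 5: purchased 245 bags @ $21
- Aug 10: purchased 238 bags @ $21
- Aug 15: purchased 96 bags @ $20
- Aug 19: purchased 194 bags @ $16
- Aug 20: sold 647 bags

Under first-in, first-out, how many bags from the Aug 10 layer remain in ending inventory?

107

Aug 20, 647 sold [FIFO — oldest first]: 271 @ $22 + 245 @ $21 + 131 @ $21 = $13,858
Ending inventory: 107 @ $21 + 96 @ $20 + 194 @ $16 = $7,271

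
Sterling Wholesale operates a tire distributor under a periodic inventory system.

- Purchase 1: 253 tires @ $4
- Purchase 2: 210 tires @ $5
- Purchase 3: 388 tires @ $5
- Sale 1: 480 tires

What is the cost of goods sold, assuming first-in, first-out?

COGS = $2,147

Sale 1 (480) [FIFO — oldest first]: 253 @ $4 + 210 @ $5 + 17 @ $5 = $2,147
Ending inventory: 371 @ $5 = $1,855
Check: goods available $4,002 = COGS $2,147 + ending $1,855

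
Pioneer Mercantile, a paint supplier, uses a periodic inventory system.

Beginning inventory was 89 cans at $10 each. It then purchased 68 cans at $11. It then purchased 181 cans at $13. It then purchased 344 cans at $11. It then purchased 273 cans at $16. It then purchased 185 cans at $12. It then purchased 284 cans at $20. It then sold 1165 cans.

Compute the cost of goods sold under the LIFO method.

Sale 1 (1165) [LIFO — newest first]: 284 @ $20 + 185 @ $12 + 273 @ $16 + 344 @ $11 + 79 @ $13 = $17,079
Ending inventory: 89 @ $10 + 68 @ $11 + 102 @ $13 = $2,964

COGS = $17,079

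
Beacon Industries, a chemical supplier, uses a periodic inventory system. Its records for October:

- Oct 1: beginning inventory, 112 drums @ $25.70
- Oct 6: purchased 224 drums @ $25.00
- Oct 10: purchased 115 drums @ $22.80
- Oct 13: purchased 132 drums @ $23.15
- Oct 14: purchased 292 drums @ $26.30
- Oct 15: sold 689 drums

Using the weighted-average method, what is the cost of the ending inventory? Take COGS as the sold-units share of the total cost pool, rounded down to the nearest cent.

Ending inventory = $4,641.67

Oct 15, sell 689: 689/875 × $21,835.80 → $17,194.13
Ending inventory (cost pool remaining) = $4,641.67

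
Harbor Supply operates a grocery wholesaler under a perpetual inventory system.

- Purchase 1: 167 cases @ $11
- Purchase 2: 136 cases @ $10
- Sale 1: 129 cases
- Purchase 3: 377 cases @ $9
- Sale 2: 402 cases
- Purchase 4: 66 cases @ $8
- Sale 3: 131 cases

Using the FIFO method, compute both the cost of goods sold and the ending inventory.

Sale 1 (129) [FIFO — oldest first]: 129 @ $11 = $1,419
Sale 2 (402) [FIFO — oldest first]: 38 @ $11 + 136 @ $10 + 228 @ $9 = $3,830
Sale 3 (131) [FIFO — oldest first]: 131 @ $9 = $1,179
Total COGS = $1,419 + $3,830 + $1,179 = $6,428
Ending inventory: 18 @ $9 + 66 @ $8 = $690

COGS = $6,428; ending inventory = $690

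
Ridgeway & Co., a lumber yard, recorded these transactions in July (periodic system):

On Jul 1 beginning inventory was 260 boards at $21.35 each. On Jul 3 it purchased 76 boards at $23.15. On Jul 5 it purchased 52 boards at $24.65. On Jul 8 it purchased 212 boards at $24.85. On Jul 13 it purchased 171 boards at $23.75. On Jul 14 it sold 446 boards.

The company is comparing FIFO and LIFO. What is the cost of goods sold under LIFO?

COGS = $10,865.90

FIFO COGS: 260 @ $21.35 + 76 @ $23.15 + 52 @ $24.65 + 58 @ $24.85 = $10,033.50
LIFO COGS: 171 @ $23.75 + 212 @ $24.85 + 52 @ $24.65 + 11 @ $23.15 = $10,865.90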